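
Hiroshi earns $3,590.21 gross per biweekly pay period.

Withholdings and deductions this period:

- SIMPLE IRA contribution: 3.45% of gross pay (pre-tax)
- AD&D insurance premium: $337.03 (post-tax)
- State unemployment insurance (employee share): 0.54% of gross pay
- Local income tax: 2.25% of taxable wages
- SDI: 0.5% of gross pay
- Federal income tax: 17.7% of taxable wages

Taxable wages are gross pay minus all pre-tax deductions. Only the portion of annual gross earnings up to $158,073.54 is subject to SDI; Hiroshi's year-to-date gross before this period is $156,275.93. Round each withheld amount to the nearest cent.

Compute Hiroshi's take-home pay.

$2,409.41

SIMPLE IRA contribution: $3,590.21 × 0.0345 = $123.86
Taxable wages = $3,590.21 − $123.86 = $3,466.35
Federal income tax: $3,466.35 × 0.177 = $613.54
Local income tax: $3,466.35 × 0.0225 = $77.99
State unemployment insurance (employee share): $3,590.21 × 0.0054 = $19.39
SDI: only $158,073.54 − $156,275.93 = $1,797.61 of this check is subject → $1,797.61 × 0.005 = $8.99
AD&D insurance premium: $337.03
Total deductions = $123.86 + $613.54 + $77.99 + $19.39 + $8.99 + $337.03 = $1,180.80
Net pay = $3,590.21 − $1,180.80 = $2,409.41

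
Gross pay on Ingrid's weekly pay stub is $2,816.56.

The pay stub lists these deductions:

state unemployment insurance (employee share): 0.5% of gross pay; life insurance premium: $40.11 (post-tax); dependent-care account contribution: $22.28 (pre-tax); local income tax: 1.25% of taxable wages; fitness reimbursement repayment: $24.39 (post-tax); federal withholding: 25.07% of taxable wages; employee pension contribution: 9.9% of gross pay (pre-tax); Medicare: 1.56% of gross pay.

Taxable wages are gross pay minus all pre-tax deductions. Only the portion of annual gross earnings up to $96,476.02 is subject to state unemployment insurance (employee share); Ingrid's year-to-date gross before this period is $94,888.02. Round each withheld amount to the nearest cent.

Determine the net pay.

Employee pension contribution: $2,816.56 × 0.099 = $278.84
Dependent-care account contribution: $22.28
Pre-tax total = $278.84 + $22.28 = $301.12
Taxable wages = $2,816.56 − $301.12 = $2,515.44
Local income tax: $2,515.44 × 0.0125 = $31.44
Federal withholding: $2,515.44 × 0.2507 = $630.62
State unemployment insurance (employee share): only $96,476.02 − $94,888.02 = $1,588.00 of this check is subject → $1,588.00 × 0.005 = $7.94
Medicare: $2,816.56 × 0.0156 = $43.94
Life insurance premium: $40.11
Fitness reimbursement repayment: $24.39
Total deductions = $278.84 + $22.28 + $31.44 + $630.62 + $7.94 + $43.94 + $40.11 + $24.39 = $1,079.56
Net pay = $2,816.56 − $1,079.56 = $1,737.00

$1,737.00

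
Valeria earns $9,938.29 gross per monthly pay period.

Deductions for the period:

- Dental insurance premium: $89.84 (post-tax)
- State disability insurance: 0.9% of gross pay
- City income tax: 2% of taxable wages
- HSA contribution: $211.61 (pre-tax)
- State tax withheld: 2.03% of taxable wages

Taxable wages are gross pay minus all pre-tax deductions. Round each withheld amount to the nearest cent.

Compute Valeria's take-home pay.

$9,155.42

HSA contribution: $211.61
Taxable wages = $9,938.29 − $211.61 = $9,726.68
City income tax: $9,726.68 × 0.02 = $194.53
State tax withheld: $9,726.68 × 0.0203 = $197.45
State disability insurance: $9,938.29 × 0.009 = $89.44
Dental insurance premium: $89.84
Total deductions = $211.61 + $194.53 + $197.45 + $89.44 + $89.84 = $782.87
Net pay = $9,938.29 − $782.87 = $9,155.42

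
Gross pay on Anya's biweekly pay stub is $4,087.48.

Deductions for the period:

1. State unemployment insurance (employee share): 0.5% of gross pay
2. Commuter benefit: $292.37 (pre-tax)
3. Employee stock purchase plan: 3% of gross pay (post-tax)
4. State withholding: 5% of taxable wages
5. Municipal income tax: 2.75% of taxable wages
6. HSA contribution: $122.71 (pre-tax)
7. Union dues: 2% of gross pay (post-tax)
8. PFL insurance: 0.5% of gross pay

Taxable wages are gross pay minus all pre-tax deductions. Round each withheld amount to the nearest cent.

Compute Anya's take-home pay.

HSA contribution: $122.71
Commuter benefit: $292.37
Pre-tax total = $122.71 + $292.37 = $415.08
Taxable wages = $4,087.48 − $415.08 = $3,672.40
State withholding: $3,672.40 × 0.05 = $183.62
Municipal income tax: $3,672.40 × 0.0275 = $100.99
State unemployment insurance (employee share): $4,087.48 × 0.005 = $20.44
PFL insurance: $4,087.48 × 0.005 = $20.44
Employee stock purchase plan: $4,087.48 × 0.03 = $122.62
Union dues: $4,087.48 × 0.02 = $81.75
Total deductions = $122.71 + $292.37 + $183.62 + $100.99 + $20.44 + $20.44 + $122.62 + $81.75 = $944.94
Net pay = $4,087.48 − $944.94 = $3,142.54

$3,142.54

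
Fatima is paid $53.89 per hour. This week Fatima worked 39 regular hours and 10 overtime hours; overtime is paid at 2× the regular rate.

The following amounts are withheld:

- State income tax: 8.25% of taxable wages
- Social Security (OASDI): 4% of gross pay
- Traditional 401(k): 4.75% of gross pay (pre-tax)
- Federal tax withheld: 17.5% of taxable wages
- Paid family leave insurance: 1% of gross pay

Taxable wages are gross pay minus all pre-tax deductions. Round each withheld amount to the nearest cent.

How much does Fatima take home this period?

Regular pay: 39 × $53.89 = $2,101.71
Overtime pay: 10 × $53.89 × 2 = $1,077.80
Gross pay = $2,101.71 + $1,077.80 = $3,179.51
Traditional 401(k): $3,179.51 × 0.0475 = $151.03
Taxable wages = $3,179.51 − $151.03 = $3,028.48
State income tax: $3,028.48 × 0.0825 = $249.85
Federal tax withheld: $3,028.48 × 0.175 = $529.98
Social Security (OASDI): $3,179.51 × 0.04 = $127.18
Paid family leave insurance: $3,179.51 × 0.01 = $31.80
Total deductions = $151.03 + $249.85 + $529.98 + $127.18 + $31.80 = $1,089.84
Net pay = $3,179.51 − $1,089.84 = $2,089.67

$2,089.67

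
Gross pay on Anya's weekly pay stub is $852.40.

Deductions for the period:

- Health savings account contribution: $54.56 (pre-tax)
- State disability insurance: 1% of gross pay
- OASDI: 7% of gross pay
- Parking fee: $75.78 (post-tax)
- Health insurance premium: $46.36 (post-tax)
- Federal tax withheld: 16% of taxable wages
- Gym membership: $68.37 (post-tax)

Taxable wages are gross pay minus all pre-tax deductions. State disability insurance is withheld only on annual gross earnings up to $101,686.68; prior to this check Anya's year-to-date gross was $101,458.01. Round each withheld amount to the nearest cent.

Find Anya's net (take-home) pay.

$417.72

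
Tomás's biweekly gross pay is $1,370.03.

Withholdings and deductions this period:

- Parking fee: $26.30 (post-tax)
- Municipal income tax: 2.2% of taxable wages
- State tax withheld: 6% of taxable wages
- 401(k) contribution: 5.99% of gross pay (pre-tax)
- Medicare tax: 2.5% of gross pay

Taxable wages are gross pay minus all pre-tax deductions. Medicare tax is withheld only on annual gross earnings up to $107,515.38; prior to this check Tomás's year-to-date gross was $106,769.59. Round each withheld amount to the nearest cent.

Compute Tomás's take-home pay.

401(k) contribution: $1,370.03 × 0.0599 = $82.06
Taxable wages = $1,370.03 − $82.06 = $1,287.97
State tax withheld: $1,287.97 × 0.06 = $77.28
Municipal income tax: $1,287.97 × 0.022 = $28.34
Medicare tax: only $107,515.38 − $106,769.59 = $745.79 of this check is subject → $745.79 × 0.025 = $18.64
Parking fee: $26.30
Total deductions = $82.06 + $77.28 + $28.34 + $18.64 + $26.30 = $232.62
Net pay = $1,370.03 − $232.62 = $1,137.41

$1,137.41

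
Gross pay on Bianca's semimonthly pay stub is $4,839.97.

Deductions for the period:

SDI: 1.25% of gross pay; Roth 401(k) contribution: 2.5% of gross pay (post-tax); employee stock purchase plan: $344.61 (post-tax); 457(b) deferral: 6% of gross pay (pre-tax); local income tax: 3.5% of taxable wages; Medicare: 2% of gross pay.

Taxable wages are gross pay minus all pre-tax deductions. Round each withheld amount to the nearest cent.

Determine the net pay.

457(b) deferral: $4,839.97 × 0.06 = $290.40
Taxable wages = $4,839.97 − $290.40 = $4,549.57
Local income tax: $4,549.57 × 0.035 = $159.23
SDI: $4,839.97 × 0.0125 = $60.50
Medicare: $4,839.97 × 0.02 = $96.80
Employee stock purchase plan: $344.61
Roth 401(k) contribution: $4,839.97 × 0.025 = $121.00
Total deductions = $290.40 + $159.23 + $60.50 + $96.80 + $344.61 + $121.00 = $1,072.54
Net pay = $4,839.97 − $1,072.54 = $3,767.43

$3,767.43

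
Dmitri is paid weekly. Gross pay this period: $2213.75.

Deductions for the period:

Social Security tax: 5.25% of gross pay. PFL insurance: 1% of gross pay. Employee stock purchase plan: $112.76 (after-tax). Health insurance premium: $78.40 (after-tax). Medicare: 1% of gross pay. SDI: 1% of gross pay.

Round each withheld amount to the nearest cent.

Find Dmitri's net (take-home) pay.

Social Security tax: $2213.75 × 0.0525 = $116.22
Medicare: $2213.75 × 0.01 = $22.14
PFL insurance: $2213.75 × 0.01 = $22.14
SDI: $2213.75 × 0.01 = $22.14
Health insurance premium: $78.40
Employee stock purchase plan: $112.76
Total deductions = $116.22 + $22.14 + $22.14 + $22.14 + $78.40 + $112.76 = $373.80
Net pay = $2213.75 − $373.80 = $1839.95

$1839.95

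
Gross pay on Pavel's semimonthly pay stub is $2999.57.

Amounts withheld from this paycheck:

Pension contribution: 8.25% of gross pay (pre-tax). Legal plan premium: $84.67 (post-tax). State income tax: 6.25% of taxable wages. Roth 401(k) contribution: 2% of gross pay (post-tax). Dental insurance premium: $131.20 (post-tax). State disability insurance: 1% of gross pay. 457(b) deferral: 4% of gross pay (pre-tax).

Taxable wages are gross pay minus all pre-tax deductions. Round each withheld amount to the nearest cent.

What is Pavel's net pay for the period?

$2161.76

Pension contribution: $2999.57 × 0.0825 = $247.46
457(b) deferral: $2999.57 × 0.04 = $119.98
Pre-tax total = $247.46 + $119.98 = $367.44
Taxable wages = $2999.57 − $367.44 = $2632.13
State income tax: $2632.13 × 0.0625 = $164.51
State disability insurance: $2999.57 × 0.01 = $30.00
Legal plan premium: $84.67
Dental insurance premium: $131.20
Roth 401(k) contribution: $2999.57 × 0.02 = $59.99
Total deductions = $247.46 + $119.98 + $164.51 + $30.00 + $84.67 + $131.20 + $59.99 = $837.81
Net pay = $2999.57 − $837.81 = $2161.76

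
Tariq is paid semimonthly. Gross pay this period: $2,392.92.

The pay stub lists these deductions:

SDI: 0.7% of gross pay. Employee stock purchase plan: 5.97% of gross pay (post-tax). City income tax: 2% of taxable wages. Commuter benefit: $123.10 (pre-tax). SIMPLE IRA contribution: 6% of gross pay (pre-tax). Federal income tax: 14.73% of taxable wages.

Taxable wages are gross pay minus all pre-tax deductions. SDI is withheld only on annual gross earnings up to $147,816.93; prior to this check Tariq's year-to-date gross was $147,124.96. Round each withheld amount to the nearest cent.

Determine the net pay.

$1,622.82

Commuter benefit: $123.10
SIMPLE IRA contribution: $2,392.92 × 0.06 = $143.58
Pre-tax total = $123.10 + $143.58 = $266.68
Taxable wages = $2,392.92 − $266.68 = $2,126.24
Federal income tax: $2,126.24 × 0.1473 = $313.20
City income tax: $2,126.24 × 0.02 = $42.52
SDI: only $147,816.93 − $147,124.96 = $691.97 of this check is subject → $691.97 × 0.007 = $4.84
Employee stock purchase plan: $2,392.92 × 0.0597 = $142.86
Total deductions = $123.10 + $143.58 + $313.20 + $42.52 + $4.84 + $142.86 = $770.10
Net pay = $2,392.92 − $770.10 = $1,622.82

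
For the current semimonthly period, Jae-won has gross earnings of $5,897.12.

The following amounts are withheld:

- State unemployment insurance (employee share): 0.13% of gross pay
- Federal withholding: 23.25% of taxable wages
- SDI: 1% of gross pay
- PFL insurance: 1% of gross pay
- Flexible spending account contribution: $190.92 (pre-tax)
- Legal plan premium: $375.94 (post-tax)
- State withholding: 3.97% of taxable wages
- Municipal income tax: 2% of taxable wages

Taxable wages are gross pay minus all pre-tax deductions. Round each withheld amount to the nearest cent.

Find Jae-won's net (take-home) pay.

$3,537.30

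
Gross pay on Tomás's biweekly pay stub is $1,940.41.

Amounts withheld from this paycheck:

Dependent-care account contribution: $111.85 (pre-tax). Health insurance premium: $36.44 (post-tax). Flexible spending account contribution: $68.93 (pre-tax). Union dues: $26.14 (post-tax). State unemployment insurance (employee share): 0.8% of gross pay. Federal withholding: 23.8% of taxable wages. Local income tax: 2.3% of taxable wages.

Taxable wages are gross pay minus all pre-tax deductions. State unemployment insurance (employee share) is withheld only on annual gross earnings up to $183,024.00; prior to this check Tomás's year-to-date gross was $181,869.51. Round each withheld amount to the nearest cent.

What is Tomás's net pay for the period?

$1,228.55

Dependent-care account contribution: $111.85
Flexible spending account contribution: $68.93
Pre-tax total = $111.85 + $68.93 = $180.78
Taxable wages = $1,940.41 − $180.78 = $1,759.63
Local income tax: $1,759.63 × 0.023 = $40.47
Federal withholding: $1,759.63 × 0.238 = $418.79
State unemployment insurance (employee share): only $183,024.00 − $181,869.51 = $1,154.49 of this check is subject → $1,154.49 × 0.008 = $9.24
Union dues: $26.14
Health insurance premium: $36.44
Total deductions = $111.85 + $68.93 + $40.47 + $418.79 + $9.24 + $26.14 + $36.44 = $711.86
Net pay = $1,940.41 − $711.86 = $1,228.55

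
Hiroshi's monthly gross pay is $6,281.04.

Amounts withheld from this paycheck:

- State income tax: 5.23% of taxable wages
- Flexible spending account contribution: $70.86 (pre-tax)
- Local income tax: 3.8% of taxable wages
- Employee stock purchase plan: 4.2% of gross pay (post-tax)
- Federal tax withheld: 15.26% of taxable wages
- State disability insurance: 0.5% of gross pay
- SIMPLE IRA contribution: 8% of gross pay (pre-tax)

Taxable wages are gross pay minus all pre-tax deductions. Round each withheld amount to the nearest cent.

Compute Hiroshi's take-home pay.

$4,026.09

Flexible spending account contribution: $70.86
SIMPLE IRA contribution: $6,281.04 × 0.08 = $502.48
Pre-tax total = $70.86 + $502.48 = $573.34
Taxable wages = $6,281.04 − $573.34 = $5,707.70
Local income tax: $5,707.70 × 0.038 = $216.89
Federal tax withheld: $5,707.70 × 0.1526 = $871.00
State income tax: $5,707.70 × 0.0523 = $298.51
State disability insurance: $6,281.04 × 0.005 = $31.41
Employee stock purchase plan: $6,281.04 × 0.042 = $263.80
Total deductions = $70.86 + $502.48 + $216.89 + $871.00 + $298.51 + $31.41 + $263.80 = $2,254.95
Net pay = $6,281.04 − $2,254.95 = $4,026.09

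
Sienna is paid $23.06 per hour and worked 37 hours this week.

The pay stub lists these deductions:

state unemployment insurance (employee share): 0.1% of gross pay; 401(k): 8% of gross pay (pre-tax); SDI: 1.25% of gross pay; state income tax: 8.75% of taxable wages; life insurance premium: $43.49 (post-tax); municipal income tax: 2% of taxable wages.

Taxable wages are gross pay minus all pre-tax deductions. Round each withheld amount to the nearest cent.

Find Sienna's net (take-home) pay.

Gross pay: 37 × $23.06 = $853.22
401(k): $853.22 × 0.08 = $68.26
Taxable wages = $853.22 − $68.26 = $784.96
Municipal income tax: $784.96 × 0.02 = $15.70
State income tax: $784.96 × 0.0875 = $68.68
State unemployment insurance (employee share): $853.22 × 0.001 = $0.85
SDI: $853.22 × 0.0125 = $10.67
Life insurance premium: $43.49
Total deductions = $68.26 + $15.70 + $68.68 + $0.85 + $10.67 + $43.49 = $207.65
Net pay = $853.22 − $207.65 = $645.57

$645.57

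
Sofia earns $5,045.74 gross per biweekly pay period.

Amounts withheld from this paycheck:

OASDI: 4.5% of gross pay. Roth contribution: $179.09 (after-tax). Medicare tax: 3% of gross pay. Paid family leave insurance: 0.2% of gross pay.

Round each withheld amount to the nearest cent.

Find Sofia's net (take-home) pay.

$4,478.13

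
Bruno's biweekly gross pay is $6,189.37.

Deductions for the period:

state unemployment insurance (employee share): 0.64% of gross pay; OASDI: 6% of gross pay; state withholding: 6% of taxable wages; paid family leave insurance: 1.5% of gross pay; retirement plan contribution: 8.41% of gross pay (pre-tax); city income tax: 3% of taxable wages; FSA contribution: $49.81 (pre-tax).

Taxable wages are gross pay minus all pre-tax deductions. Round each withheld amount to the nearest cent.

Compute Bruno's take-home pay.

$4,609.51

Retirement plan contribution: $6,189.37 × 0.0841 = $520.53
FSA contribution: $49.81
Pre-tax total = $520.53 + $49.81 = $570.34
Taxable wages = $6,189.37 − $570.34 = $5,619.03
State withholding: $5,619.03 × 0.06 = $337.14
City income tax: $5,619.03 × 0.03 = $168.57
State unemployment insurance (employee share): $6,189.37 × 0.0064 = $39.61
OASDI: $6,189.37 × 0.06 = $371.36
Paid family leave insurance: $6,189.37 × 0.015 = $92.84
Total deductions = $520.53 + $49.81 + $337.14 + $168.57 + $39.61 + $371.36 + $92.84 = $1,579.86
Net pay = $6,189.37 − $1,579.86 = $4,609.51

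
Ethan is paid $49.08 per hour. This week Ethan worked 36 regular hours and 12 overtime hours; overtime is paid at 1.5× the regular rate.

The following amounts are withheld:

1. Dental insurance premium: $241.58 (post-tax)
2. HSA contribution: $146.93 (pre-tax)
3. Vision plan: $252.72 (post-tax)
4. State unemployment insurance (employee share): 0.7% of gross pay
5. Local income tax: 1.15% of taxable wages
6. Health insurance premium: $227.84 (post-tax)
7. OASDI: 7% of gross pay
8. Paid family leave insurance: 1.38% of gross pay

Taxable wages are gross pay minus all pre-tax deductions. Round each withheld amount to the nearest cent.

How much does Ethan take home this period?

Regular pay: 36 × $49.08 = $1,766.88
Overtime pay: 12 × $49.08 × 1.5 = $883.44
Gross pay = $1,766.88 + $883.44 = $2,650.32
HSA contribution: $146.93
Taxable wages = $2,650.32 − $146.93 = $2,503.39
Local income tax: $2,503.39 × 0.0115 = $28.79
OASDI: $2,650.32 × 0.07 = $185.52
State unemployment insurance (employee share): $2,650.32 × 0.007 = $18.55
Paid family leave insurance: $2,650.32 × 0.0138 = $36.57
Vision plan: $252.72
Dental insurance premium: $241.58
Health insurance premium: $227.84
Total deductions = $146.93 + $28.79 + $185.52 + $18.55 + $36.57 + $252.72 + $241.58 + $227.84 = $1,138.50
Net pay = $2,650.32 − $1,138.50 = $1,511.82

$1,511.82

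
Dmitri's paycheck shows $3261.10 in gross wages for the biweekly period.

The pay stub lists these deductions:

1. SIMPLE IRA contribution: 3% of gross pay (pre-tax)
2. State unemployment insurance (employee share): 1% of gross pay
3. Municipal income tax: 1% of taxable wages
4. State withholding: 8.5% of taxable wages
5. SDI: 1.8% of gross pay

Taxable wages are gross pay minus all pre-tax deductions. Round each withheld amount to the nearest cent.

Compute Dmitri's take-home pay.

$2771.45

SIMPLE IRA contribution: $3261.10 × 0.03 = $97.83
Taxable wages = $3261.10 − $97.83 = $3163.27
State withholding: $3163.27 × 0.085 = $268.88
Municipal income tax: $3163.27 × 0.01 = $31.63
SDI: $3261.10 × 0.018 = $58.70
State unemployment insurance (employee share): $3261.10 × 0.01 = $32.61
Total deductions = $97.83 + $268.88 + $31.63 + $58.70 + $32.61 = $489.65
Net pay = $3261.10 − $489.65 = $2771.45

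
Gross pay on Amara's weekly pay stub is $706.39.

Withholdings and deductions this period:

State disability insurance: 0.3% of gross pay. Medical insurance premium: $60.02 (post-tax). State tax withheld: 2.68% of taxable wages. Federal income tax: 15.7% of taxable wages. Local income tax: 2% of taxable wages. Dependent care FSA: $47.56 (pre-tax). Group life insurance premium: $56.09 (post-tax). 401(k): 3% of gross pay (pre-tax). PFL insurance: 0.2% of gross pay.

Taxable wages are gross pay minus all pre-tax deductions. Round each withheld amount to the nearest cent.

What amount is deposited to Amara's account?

$388.05

401(k): $706.39 × 0.03 = $21.19
Dependent care FSA: $47.56
Pre-tax total = $21.19 + $47.56 = $68.75
Taxable wages = $706.39 − $68.75 = $637.64
State tax withheld: $637.64 × 0.0268 = $17.09
Federal income tax: $637.64 × 0.157 = $100.11
Local income tax: $637.64 × 0.02 = $12.75
State disability insurance: $706.39 × 0.003 = $2.12
PFL insurance: $706.39 × 0.002 = $1.41
Group life insurance premium: $56.09
Medical insurance premium: $60.02
Total deductions = $21.19 + $47.56 + $17.09 + $100.11 + $12.75 + $2.12 + $1.41 + $56.09 + $60.02 = $318.34
Net pay = $706.39 − $318.34 = $388.05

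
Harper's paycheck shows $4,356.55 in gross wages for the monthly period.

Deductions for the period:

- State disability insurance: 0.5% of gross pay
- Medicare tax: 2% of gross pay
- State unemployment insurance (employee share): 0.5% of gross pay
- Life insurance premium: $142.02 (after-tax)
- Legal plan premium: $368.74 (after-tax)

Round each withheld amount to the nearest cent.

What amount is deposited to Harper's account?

Medicare tax: $4,356.55 × 0.02 = $87.13
State disability insurance: $4,356.55 × 0.005 = $21.78
State unemployment insurance (employee share): $4,356.55 × 0.005 = $21.78
Legal plan premium: $368.74
Life insurance premium: $142.02
Total deductions = $87.13 + $21.78 + $21.78 + $368.74 + $142.02 = $641.45
Net pay = $4,356.55 − $641.45 = $3,715.10

$3,715.10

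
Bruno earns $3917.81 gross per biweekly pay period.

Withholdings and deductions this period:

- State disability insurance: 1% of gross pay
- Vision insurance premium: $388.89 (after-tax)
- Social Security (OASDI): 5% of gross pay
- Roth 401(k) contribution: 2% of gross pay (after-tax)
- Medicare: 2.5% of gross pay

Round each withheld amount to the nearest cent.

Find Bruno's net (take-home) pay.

$3117.54

Social Security (OASDI): $3917.81 × 0.05 = $195.89
State disability insurance: $3917.81 × 0.01 = $39.18
Medicare: $3917.81 × 0.025 = $97.95
Roth 401(k) contribution: $3917.81 × 0.02 = $78.36
Vision insurance premium: $388.89
Total deductions = $195.89 + $39.18 + $97.95 + $78.36 + $388.89 = $800.27
Net pay = $3917.81 − $800.27 = $3117.54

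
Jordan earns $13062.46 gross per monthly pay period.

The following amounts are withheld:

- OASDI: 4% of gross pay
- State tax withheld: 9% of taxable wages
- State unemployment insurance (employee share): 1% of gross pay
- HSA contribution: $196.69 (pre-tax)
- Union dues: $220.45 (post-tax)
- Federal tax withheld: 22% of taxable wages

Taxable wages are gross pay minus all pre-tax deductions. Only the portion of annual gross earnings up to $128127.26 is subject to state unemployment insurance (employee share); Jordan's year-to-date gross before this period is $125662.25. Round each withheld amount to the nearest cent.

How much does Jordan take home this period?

HSA contribution: $196.69
Taxable wages = $13062.46 − $196.69 = $12865.77
Federal tax withheld: $12865.77 × 0.22 = $2830.47
State tax withheld: $12865.77 × 0.09 = $1157.92
State unemployment insurance (employee share): only $128127.26 − $125662.25 = $2465.01 of this check is subject → $2465.01 × 0.01 = $24.65
OASDI: $13062.46 × 0.04 = $522.50
Union dues: $220.45
Total deductions = $196.69 + $2830.47 + $1157.92 + $24.65 + $522.50 + $220.45 = $4952.68
Net pay = $13062.46 − $4952.68 = $8109.78

$8109.78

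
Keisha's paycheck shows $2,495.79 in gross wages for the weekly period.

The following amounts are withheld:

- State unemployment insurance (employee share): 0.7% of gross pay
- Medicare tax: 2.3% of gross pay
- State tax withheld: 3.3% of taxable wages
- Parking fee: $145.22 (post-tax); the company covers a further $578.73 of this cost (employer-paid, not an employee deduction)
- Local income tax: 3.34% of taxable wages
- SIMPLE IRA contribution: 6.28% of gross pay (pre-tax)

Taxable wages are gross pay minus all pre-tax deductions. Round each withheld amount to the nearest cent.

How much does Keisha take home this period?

SIMPLE IRA contribution: $2,495.79 × 0.0628 = $156.74
Taxable wages = $2,495.79 − $156.74 = $2,339.05
State tax withheld: $2,339.05 × 0.033 = $77.19
Local income tax: $2,339.05 × 0.0334 = $78.12
State unemployment insurance (employee share): $2,495.79 × 0.007 = $17.47
Medicare tax: $2,495.79 × 0.023 = $57.40
Parking fee: $145.22
(Employer's $578.73 toward parking fee is not withheld from the employee.)
Total deductions = $156.74 + $77.19 + $78.12 + $17.47 + $57.40 + $145.22 = $532.14
Net pay = $2,495.79 − $532.14 = $1,963.65

$1,963.65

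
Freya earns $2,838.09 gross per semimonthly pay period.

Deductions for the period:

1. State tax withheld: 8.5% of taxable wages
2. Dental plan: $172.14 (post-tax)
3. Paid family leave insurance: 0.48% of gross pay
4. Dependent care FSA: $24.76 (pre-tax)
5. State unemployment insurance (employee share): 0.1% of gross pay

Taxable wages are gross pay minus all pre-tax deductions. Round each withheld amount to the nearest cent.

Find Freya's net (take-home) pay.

$2,385.60

Dependent care FSA: $24.76
Taxable wages = $2,838.09 − $24.76 = $2,813.33
State tax withheld: $2,813.33 × 0.085 = $239.13
State unemployment insurance (employee share): $2,838.09 × 0.001 = $2.84
Paid family leave insurance: $2,838.09 × 0.0048 = $13.62
Dental plan: $172.14
Total deductions = $24.76 + $239.13 + $2.84 + $13.62 + $172.14 = $452.49
Net pay = $2,838.09 − $452.49 = $2,385.60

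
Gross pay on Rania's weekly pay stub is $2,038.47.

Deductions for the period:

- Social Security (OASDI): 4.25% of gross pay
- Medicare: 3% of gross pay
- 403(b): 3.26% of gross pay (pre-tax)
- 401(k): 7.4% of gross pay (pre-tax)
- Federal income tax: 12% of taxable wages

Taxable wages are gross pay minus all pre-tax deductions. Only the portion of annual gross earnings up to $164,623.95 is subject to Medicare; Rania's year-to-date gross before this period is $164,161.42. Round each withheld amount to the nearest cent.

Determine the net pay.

$1,502.12

401(k): $2,038.47 × 0.074 = $150.85
403(b): $2,038.47 × 0.0326 = $66.45
Pre-tax total = $150.85 + $66.45 = $217.30
Taxable wages = $2,038.47 − $217.30 = $1,821.17
Federal income tax: $1,821.17 × 0.12 = $218.54
Social Security (OASDI): $2,038.47 × 0.0425 = $86.63
Medicare: only $164,623.95 − $164,161.42 = $462.53 of this check is subject → $462.53 × 0.03 = $13.88
Total deductions = $150.85 + $66.45 + $218.54 + $86.63 + $13.88 = $536.35
Net pay = $2,038.47 − $536.35 = $1,502.12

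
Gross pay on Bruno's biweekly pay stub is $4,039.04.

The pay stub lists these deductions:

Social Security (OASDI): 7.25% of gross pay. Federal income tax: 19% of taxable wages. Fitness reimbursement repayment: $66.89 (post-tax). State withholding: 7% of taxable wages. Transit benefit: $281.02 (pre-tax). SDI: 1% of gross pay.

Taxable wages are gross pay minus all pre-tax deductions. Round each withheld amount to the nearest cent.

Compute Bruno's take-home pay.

$2,380.83

Transit benefit: $281.02
Taxable wages = $4,039.04 − $281.02 = $3,758.02
State withholding: $3,758.02 × 0.07 = $263.06
Federal income tax: $3,758.02 × 0.19 = $714.02
SDI: $4,039.04 × 0.01 = $40.39
Social Security (OASDI): $4,039.04 × 0.0725 = $292.83
Fitness reimbursement repayment: $66.89
Total deductions = $281.02 + $263.06 + $714.02 + $40.39 + $292.83 + $66.89 = $1,658.21
Net pay = $4,039.04 − $1,658.21 = $2,380.83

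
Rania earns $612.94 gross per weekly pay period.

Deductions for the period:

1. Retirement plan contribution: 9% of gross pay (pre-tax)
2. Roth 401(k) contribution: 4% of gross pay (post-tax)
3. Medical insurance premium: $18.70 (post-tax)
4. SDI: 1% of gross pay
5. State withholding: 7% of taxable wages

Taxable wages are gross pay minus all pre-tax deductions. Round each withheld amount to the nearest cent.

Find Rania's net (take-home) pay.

Retirement plan contribution: $612.94 × 0.09 = $55.16
Taxable wages = $612.94 − $55.16 = $557.78
State withholding: $557.78 × 0.07 = $39.04
SDI: $612.94 × 0.01 = $6.13
Medical insurance premium: $18.70
Roth 401(k) contribution: $612.94 × 0.04 = $24.52
Total deductions = $55.16 + $39.04 + $6.13 + $18.70 + $24.52 = $143.55
Net pay = $612.94 − $143.55 = $469.39

$469.39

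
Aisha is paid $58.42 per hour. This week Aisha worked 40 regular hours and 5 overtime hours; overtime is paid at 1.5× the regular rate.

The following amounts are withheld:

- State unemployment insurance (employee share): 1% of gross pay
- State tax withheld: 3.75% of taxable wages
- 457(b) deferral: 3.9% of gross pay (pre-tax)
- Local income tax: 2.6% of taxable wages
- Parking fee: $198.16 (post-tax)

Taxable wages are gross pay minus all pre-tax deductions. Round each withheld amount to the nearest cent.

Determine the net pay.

$2,271.49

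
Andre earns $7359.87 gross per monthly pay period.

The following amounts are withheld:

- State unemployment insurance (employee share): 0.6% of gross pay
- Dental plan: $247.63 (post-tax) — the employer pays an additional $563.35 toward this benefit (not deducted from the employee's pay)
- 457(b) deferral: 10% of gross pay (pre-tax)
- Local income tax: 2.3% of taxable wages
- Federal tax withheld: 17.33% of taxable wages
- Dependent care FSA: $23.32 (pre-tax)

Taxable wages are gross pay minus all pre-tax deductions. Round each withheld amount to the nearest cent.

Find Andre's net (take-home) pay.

Dependent care FSA: $23.32
457(b) deferral: $7359.87 × 0.1 = $735.99
Pre-tax total = $23.32 + $735.99 = $759.31
Taxable wages = $7359.87 − $759.31 = $6600.56
Federal tax withheld: $6600.56 × 0.1733 = $1143.88
Local income tax: $6600.56 × 0.023 = $151.81
State unemployment insurance (employee share): $7359.87 × 0.006 = $44.16
Dental plan: $247.63
(Employer's $563.35 toward dental plan is not withheld from the employee.)
Total deductions = $23.32 + $735.99 + $1143.88 + $151.81 + $44.16 + $247.63 = $2346.79
Net pay = $7359.87 − $2346.79 = $5013.08

$5013.08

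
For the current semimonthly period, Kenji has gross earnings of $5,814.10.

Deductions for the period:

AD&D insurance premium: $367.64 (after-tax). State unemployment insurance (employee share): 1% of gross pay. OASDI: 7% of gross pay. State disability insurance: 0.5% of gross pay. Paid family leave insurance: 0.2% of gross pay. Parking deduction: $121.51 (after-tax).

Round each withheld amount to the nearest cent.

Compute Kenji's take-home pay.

$4,819.12

State disability insurance: $5,814.10 × 0.005 = $29.07
Paid family leave insurance: $5,814.10 × 0.002 = $11.63
State unemployment insurance (employee share): $5,814.10 × 0.01 = $58.14
OASDI: $5,814.10 × 0.07 = $406.99
AD&D insurance premium: $367.64
Parking deduction: $121.51
Total deductions = $29.07 + $11.63 + $58.14 + $406.99 + $367.64 + $121.51 = $994.98
Net pay = $5,814.10 − $994.98 = $4,819.12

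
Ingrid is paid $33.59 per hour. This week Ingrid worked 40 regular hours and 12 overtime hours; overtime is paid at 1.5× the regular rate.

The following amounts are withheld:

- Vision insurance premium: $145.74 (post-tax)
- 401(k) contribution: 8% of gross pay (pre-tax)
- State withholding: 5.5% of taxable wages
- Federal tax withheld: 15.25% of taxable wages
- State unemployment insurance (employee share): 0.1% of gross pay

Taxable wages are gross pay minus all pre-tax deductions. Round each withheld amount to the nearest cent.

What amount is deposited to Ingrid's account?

$1,272.76

Regular pay: 40 × $33.59 = $1,343.60
Overtime pay: 12 × $33.59 × 1.5 = $604.62
Gross pay = $1,343.60 + $604.62 = $1,948.22
401(k) contribution: $1,948.22 × 0.08 = $155.86
Taxable wages = $1,948.22 − $155.86 = $1,792.36
State withholding: $1,792.36 × 0.055 = $98.58
Federal tax withheld: $1,792.36 × 0.1525 = $273.33
State unemployment insurance (employee share): $1,948.22 × 0.001 = $1.95
Vision insurance premium: $145.74
Total deductions = $155.86 + $98.58 + $273.33 + $1.95 + $145.74 = $675.46
Net pay = $1,948.22 − $675.46 = $1,272.76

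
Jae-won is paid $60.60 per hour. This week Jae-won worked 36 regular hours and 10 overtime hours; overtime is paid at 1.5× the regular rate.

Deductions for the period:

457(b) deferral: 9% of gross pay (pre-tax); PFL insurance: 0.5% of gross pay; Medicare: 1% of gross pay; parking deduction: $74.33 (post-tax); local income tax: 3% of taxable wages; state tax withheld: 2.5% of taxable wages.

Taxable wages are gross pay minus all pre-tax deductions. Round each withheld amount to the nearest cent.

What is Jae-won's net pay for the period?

$2,537.08

Regular pay: 36 × $60.60 = $2,181.60
Overtime pay: 10 × $60.60 × 1.5 = $909.00
Gross pay = $2,181.60 + $909.00 = $3,090.60
457(b) deferral: $3,090.60 × 0.09 = $278.15
Taxable wages = $3,090.60 − $278.15 = $2,812.45
Local income tax: $2,812.45 × 0.03 = $84.37
State tax withheld: $2,812.45 × 0.025 = $70.31
PFL insurance: $3,090.60 × 0.005 = $15.45
Medicare: $3,090.60 × 0.01 = $30.91
Parking deduction: $74.33
Total deductions = $278.15 + $84.37 + $70.31 + $15.45 + $30.91 + $74.33 = $553.52
Net pay = $3,090.60 − $553.52 = $2,537.08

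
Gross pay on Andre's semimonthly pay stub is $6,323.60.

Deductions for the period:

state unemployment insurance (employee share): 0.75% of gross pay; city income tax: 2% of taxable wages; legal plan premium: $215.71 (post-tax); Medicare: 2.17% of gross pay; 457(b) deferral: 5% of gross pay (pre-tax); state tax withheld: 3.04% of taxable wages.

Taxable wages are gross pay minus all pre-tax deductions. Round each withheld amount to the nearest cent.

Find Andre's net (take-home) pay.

457(b) deferral: $6,323.60 × 0.05 = $316.18
Taxable wages = $6,323.60 − $316.18 = $6,007.42
City income tax: $6,007.42 × 0.02 = $120.15
State tax withheld: $6,007.42 × 0.0304 = $182.63
Medicare: $6,323.60 × 0.0217 = $137.22
State unemployment insurance (employee share): $6,323.60 × 0.0075 = $47.43
Legal plan premium: $215.71
Total deductions = $316.18 + $120.15 + $182.63 + $137.22 + $47.43 + $215.71 = $1,019.32
Net pay = $6,323.60 − $1,019.32 = $5,304.28

$5,304.28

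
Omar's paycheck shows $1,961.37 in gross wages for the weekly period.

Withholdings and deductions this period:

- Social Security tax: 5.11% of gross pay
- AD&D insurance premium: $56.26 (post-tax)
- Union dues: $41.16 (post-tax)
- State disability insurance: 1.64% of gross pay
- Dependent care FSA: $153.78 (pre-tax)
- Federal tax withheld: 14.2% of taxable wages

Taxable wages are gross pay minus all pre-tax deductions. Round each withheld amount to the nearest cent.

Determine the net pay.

$1,321.09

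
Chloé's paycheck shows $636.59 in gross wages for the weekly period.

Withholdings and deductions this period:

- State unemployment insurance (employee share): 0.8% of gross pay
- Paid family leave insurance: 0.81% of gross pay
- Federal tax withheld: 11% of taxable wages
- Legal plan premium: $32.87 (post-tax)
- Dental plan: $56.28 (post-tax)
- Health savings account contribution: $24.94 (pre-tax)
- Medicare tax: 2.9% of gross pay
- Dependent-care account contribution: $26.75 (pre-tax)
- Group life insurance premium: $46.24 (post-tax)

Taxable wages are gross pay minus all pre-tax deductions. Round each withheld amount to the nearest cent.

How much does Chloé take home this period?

Health savings account contribution: $24.94
Dependent-care account contribution: $26.75
Pre-tax total = $24.94 + $26.75 = $51.69
Taxable wages = $636.59 − $51.69 = $584.90
Federal tax withheld: $584.90 × 0.11 = $64.34
State unemployment insurance (employee share): $636.59 × 0.008 = $5.09
Paid family leave insurance: $636.59 × 0.0081 = $5.16
Medicare tax: $636.59 × 0.029 = $18.46
Legal plan premium: $32.87
Dental plan: $56.28
Group life insurance premium: $46.24
Total deductions = $24.94 + $26.75 + $64.34 + $5.09 + $5.16 + $18.46 + $32.87 + $56.28 + $46.24 = $280.13
Net pay = $636.59 − $280.13 = $356.46

$356.46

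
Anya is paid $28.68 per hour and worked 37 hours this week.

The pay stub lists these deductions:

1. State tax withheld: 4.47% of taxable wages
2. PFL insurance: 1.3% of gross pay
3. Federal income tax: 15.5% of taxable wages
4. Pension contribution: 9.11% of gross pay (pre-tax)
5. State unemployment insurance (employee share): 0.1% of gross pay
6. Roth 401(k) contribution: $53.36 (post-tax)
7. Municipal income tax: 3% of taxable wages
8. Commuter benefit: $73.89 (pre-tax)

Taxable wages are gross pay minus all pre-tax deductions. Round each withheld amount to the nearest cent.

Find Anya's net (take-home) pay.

Gross pay: 37 × $28.68 = $1,061.16
Commuter benefit: $73.89
Pension contribution: $1,061.16 × 0.0911 = $96.67
Pre-tax total = $73.89 + $96.67 = $170.56
Taxable wages = $1,061.16 − $170.56 = $890.60
State tax withheld: $890.60 × 0.0447 = $39.81
Federal income tax: $890.60 × 0.155 = $138.04
Municipal income tax: $890.60 × 0.03 = $26.72
State unemployment insurance (employee share): $1,061.16 × 0.001 = $1.06
PFL insurance: $1,061.16 × 0.013 = $13.80
Roth 401(k) contribution: $53.36
Total deductions = $73.89 + $96.67 + $39.81 + $138.04 + $26.72 + $1.06 + $13.80 + $53.36 = $443.35
Net pay = $1,061.16 − $443.35 = $617.81

$617.81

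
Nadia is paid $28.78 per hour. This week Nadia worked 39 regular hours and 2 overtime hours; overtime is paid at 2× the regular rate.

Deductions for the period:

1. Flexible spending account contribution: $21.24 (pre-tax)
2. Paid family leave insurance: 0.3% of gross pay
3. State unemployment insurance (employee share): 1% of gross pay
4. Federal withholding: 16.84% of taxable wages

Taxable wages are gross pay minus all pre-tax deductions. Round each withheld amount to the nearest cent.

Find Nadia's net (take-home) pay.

Regular pay: 39 × $28.78 = $1,122.42
Overtime pay: 2 × $28.78 × 2 = $115.12
Gross pay = $1,122.42 + $115.12 = $1,237.54
Flexible spending account contribution: $21.24
Taxable wages = $1,237.54 − $21.24 = $1,216.30
Federal withholding: $1,216.30 × 0.1684 = $204.82
Paid family leave insurance: $1,237.54 × 0.003 = $3.71
State unemployment insurance (employee share): $1,237.54 × 0.01 = $12.38
Total deductions = $21.24 + $204.82 + $3.71 + $12.38 = $242.15
Net pay = $1,237.54 − $242.15 = $995.39

$995.39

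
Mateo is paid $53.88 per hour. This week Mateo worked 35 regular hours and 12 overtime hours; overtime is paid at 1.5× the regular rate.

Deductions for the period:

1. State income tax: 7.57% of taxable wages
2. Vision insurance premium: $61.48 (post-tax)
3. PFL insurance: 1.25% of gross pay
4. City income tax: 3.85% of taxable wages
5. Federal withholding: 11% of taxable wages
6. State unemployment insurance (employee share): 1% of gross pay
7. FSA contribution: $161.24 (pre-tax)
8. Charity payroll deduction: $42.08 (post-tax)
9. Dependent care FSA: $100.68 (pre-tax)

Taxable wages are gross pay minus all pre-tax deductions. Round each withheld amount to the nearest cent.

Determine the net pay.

Regular pay: 35 × $53.88 = $1,885.80
Overtime pay: 12 × $53.88 × 1.5 = $969.84
Gross pay = $1,885.80 + $969.84 = $2,855.64
Dependent care FSA: $100.68
FSA contribution: $161.24
Pre-tax total = $100.68 + $161.24 = $261.92
Taxable wages = $2,855.64 − $261.92 = $2,593.72
Federal withholding: $2,593.72 × 0.11 = $285.31
City income tax: $2,593.72 × 0.0385 = $99.86
State income tax: $2,593.72 × 0.0757 = $196.34
State unemployment insurance (employee share): $2,855.64 × 0.01 = $28.56
PFL insurance: $2,855.64 × 0.0125 = $35.70
Charity payroll deduction: $42.08
Vision insurance premium: $61.48
Total deductions = $100.68 + $161.24 + $285.31 + $99.86 + $196.34 + $28.56 + $35.70 + $42.08 + $61.48 = $1,011.25
Net pay = $2,855.64 − $1,011.25 = $1,844.39

$1,844.39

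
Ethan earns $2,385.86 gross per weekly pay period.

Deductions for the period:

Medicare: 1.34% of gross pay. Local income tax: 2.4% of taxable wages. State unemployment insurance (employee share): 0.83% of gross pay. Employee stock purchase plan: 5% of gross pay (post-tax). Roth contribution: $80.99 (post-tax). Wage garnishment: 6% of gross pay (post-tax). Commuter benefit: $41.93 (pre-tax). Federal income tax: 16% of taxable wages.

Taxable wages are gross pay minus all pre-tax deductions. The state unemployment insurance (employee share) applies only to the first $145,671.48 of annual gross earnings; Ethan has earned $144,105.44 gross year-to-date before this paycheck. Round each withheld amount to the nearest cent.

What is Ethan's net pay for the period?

$1,524.25

Commuter benefit: $41.93
Taxable wages = $2,385.86 − $41.93 = $2,343.93
Local income tax: $2,343.93 × 0.024 = $56.25
Federal income tax: $2,343.93 × 0.16 = $375.03
State unemployment insurance (employee share): only $145,671.48 − $144,105.44 = $1,566.04 of this check is subject → $1,566.04 × 0.0083 = $13.00
Medicare: $2,385.86 × 0.0134 = $31.97
Wage garnishment: $2,385.86 × 0.06 = $143.15
Employee stock purchase plan: $2,385.86 × 0.05 = $119.29
Roth contribution: $80.99
Total deductions = $41.93 + $56.25 + $375.03 + $13.00 + $31.97 + $143.15 + $119.29 + $80.99 = $861.61
Net pay = $2,385.86 − $861.61 = $1,524.25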